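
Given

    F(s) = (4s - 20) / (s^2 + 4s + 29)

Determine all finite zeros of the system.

Set the numerator to zero: 4s - 20 = 0, i.e. 4·(s - 5) = 0.
So s = 5.

s = 5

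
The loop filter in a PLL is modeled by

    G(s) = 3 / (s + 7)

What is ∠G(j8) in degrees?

∠G(j8) ≈ -48.81°

At s = j8: numerator = 3, denominator = 7 + j8.
∠G = ∠num − ∠den = 0° − (48.814°) = -48.81°.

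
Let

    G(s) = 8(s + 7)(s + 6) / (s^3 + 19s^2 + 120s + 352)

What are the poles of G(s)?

s = -4 + 4j, -4 - 4j, -11

The poles are the roots of the denominator s^3 + 19s^2 + 120s + 352 = 0.
Trying s = -11: the polynomial evaluates to 0, so (s + 11) is a factor.
Dividing out leaves s^2 + 8s + 32 = 0.
The quadratic formula then gives s = -4 ± 4j.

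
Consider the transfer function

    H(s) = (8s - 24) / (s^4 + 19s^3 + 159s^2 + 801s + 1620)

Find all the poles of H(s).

s = -3 ± 6j, -4, -9

The poles are the roots of the denominator s^4 + 19s^3 + 159s^2 + 801s + 1620 = 0.
Trying s = -4: the polynomial evaluates to 0, so (s + 4) is a factor.
Dividing out leaves s^3 + 15s^2 + 99s + 405 = 0.
This factors further as (s^2 + 6s + 45)(s + 9) = 0.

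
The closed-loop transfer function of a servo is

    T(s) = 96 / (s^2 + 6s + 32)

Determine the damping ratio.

ζ ≈ 0.5303

Compare the denominator to the standard form s^2 + 2ζωₙs + ωₙ².
ωₙ² = 32, so ωₙ = √32 ≈ 5.657 rad/s.
2ζωₙ = 6, so ζ = 6/(2·√32) ≈ 0.5303.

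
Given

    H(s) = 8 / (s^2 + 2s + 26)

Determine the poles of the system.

s = -1 ± 5j

The poles are the roots of the denominator s^2 + 2s + 26 = 0.
Using the quadratic formula: s = (-2 ± √(-100))/2 = -1 ± 5j.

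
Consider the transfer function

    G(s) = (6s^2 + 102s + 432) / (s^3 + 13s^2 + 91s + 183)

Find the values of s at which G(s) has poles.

s = -5 ± 6j, -3

The poles are the roots of the denominator s^3 + 13s^2 + 91s + 183 = 0.
Trying s = -3: the polynomial evaluates to 0, so (s + 3) is a factor.
Dividing out leaves s^2 + 10s + 61 = 0.
The quadratic formula then gives s = -5 ± 6j.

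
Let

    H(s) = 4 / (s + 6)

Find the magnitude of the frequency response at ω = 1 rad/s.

Substitute s = j1: numerator = 4, denominator = 6 + j1.
|H(j1)| = |4| / |6 + j1| = 4 / 6.0828 ≈ 0.6576.

|H(j1)| ≈ 0.6576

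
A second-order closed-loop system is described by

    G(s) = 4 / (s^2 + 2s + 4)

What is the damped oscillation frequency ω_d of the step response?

ω_d ≈ 1.732 rad/s

Comparing s^2 + 2s + 4 to s^2 + 2ζωₙs + ωₙ²: ωₙ = 2 rad/s and ζ = 2/(2·2) = 0.5.
ζωₙ = 2/2 = 1, so ω_d = ωₙ√(1−ζ²) = √(ωₙ² − (ζωₙ)²) = √(4 − 1²) = √3 ≈ 1.732 rad/s.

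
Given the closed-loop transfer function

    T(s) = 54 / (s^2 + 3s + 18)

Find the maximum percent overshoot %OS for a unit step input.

%OS ≈ 30.5%

Comparing s^2 + 3s + 18 to s^2 + 2ζωₙs + ωₙ²: ωₙ = √18 ≈ 4.243 rad/s and ζ = 3/(2·√18) ≈ 0.3536.
%OS = 100·exp(−πζ/√(1−ζ²)) = 100·exp(−π·0.3536/√(1−0.3536²)) ≈ 30.5%.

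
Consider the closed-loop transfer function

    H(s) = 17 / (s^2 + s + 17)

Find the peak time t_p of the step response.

Comparing s^2 + s + 17 to s^2 + 2ζωₙs + ωₙ²: ωₙ = √17 ≈ 4.123 rad/s and ζ = 1/(2·√17) ≈ 0.1213.
ζωₙ = 1/2 = 0.5, so ω_d = ωₙ√(1−ζ²) = √(ωₙ² − (ζωₙ)²) = √(17 − 0.5²) = √16.75 ≈ 4.093 rad/s.
t_p = π/ω_d = π/4.093 ≈ 0.7676 s.

t_p ≈ 0.7676 s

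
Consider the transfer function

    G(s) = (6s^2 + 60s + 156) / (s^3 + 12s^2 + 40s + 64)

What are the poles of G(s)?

s = -2 ± 2j, -8

The poles are the roots of the denominator s^3 + 12s^2 + 40s + 64 = 0.
Trying s = -8: the polynomial evaluates to 0, so (s + 8) is a factor.
Dividing out leaves s^2 + 4s + 8 = 0.
The quadratic formula then gives s = -2 ± 2j.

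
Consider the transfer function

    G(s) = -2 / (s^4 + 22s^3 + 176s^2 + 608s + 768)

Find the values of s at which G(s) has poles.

s = -4, -4, -6, -8

The poles are the roots of the denominator s^4 + 22s^3 + 176s^2 + 608s + 768 = 0.
Trying s = -4: the polynomial evaluates to 0, so (s + 4) is a factor.
Dividing out leaves s^3 + 18s^2 + 104s + 192 = 0.
This factors further as (s + 4)(s + 6)(s + 8) = 0.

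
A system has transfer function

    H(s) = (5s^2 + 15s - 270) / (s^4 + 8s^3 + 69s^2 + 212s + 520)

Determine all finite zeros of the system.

s = 6, -9

Set the numerator to zero: 5s^2 + 15s - 270 = 0, i.e. 5·(s^2 + 3s - 54) = 0.
Factoring: (s - 6)(s + 9) = 0.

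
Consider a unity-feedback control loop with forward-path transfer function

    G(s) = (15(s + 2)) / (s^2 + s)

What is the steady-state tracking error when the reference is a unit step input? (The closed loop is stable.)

G(s) has one pole at the origin.
This is a Type 1 system; for a step input the steady-state error is zero.

e_ss = 0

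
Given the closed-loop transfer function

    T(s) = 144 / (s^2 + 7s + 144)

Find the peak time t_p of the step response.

Comparing s^2 + 7s + 144 to s^2 + 2ζωₙs + ωₙ²: ωₙ = 12 rad/s and ζ = 7/(2·12) ≈ 0.2917.
ζωₙ = 7/2 = 3.5, so ω_d = ωₙ√(1−ζ²) = √(ωₙ² − (ζωₙ)²) = √(144 − 3.5²) = √131.75 ≈ 11.48 rad/s.
t_p = π/ω_d = π/11.48 ≈ 0.2737 s.

t_p ≈ 0.2737 s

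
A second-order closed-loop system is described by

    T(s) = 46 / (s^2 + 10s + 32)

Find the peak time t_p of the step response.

Comparing s^2 + 10s + 32 to s^2 + 2ζωₙs + ωₙ²: ωₙ = √32 ≈ 5.657 rad/s and ζ = 10/(2·√32) ≈ 0.8839.
ζωₙ = 10/2 = 5, so ω_d = ωₙ√(1−ζ²) = √(ωₙ² − (ζωₙ)²) = √(32 − 5²) = √7 ≈ 2.646 rad/s.
t_p = π/ω_d = π/2.646 ≈ 1.187 s.

t_p ≈ 1.187 s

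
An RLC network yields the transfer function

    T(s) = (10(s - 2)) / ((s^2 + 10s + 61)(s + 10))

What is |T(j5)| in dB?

|T(j5)|_dB ≈ -22.1 dB

Substitute s = j5: numerator = -20 + j50, denominator = 110 + j680.
|T(j5)| = |-20 + j50| / |110 + j680| = 53.852 / 688.84 ≈ 0.07818.
In decibels: 20·log₁₀(0.07818) ≈ -22.1 dB.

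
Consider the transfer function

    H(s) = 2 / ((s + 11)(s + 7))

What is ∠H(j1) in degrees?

∠H(j1) ≈ -13.32°

At s = j1: numerator = 2, denominator = 76 + j18.
∠H = ∠num − ∠den = 0° − (13.325°) = -13.32°.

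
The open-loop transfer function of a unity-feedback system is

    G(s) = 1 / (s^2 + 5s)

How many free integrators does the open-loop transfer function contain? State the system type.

Type 1

Factor s from the denominator: s^2 + 5s = s·(s + 5).
There is 1 pole at the origin, so the system is Type 1.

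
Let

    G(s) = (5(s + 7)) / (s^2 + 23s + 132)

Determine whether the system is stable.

The denominator s^2 + 23s + 132 factors as (s + 11)(s + 12), giving poles at s = -11, -12.
Since all poles lie strictly in the left half-plane, the system is stable.

stable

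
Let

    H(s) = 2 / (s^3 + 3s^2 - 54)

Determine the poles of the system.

The poles are the roots of the denominator s^3 + 3s^2 - 54 = 0.
Trying s = 3: the polynomial evaluates to 0, so (s - 3) is a factor.
Dividing out leaves s^2 + 6s + 18 = 0.
The quadratic formula then gives s = -3 ± 3j.

s = -3 ± 3j, 3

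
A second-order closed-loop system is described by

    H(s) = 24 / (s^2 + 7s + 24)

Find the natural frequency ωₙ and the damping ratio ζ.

Compare the denominator to the standard form s^2 + 2ζωₙs + ωₙ².
ωₙ² = 24, so ωₙ = √24 ≈ 4.899 rad/s.
2ζωₙ = 7, so ζ = 7/(2·√24) ≈ 0.7144.

ωₙ ≈ 4.899 rad/s, ζ ≈ 0.7144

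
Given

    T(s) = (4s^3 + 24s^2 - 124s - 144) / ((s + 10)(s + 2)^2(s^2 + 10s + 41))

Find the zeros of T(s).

s = -1, -9, 4

Set the numerator to zero: 4s^3 + 24s^2 - 124s - 144 = 0, i.e. 4·(s^3 + 6s^2 - 31s - 36) = 0.
Factoring: (s + 1)(s + 9)(s - 4) = 0.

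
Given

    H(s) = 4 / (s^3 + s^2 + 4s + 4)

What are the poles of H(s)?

s = ±2j, -1

The poles are the roots of the denominator s^3 + s^2 + 4s + 4 = 0.
Trying s = -1: the polynomial evaluates to 0, so (s + 1) is a factor.
Dividing out leaves s^2 + 4 = 0.
The quadratic formula then gives s = 0 ± 2j.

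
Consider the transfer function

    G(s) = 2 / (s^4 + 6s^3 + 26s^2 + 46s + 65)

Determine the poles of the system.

s = -2 ± 3j, -1 ± 2j

The poles are the roots of the denominator s^4 + 6s^3 + 26s^2 + 46s + 65 = 0.
No real roots exist; factor into two real quadratics: (s^2 + 4s + 13)(s^2 + 2s + 5) = 0.
Each quadratic gives a conjugate pair via the quadratic formula.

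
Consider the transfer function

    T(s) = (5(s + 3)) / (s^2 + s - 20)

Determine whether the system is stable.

The denominator s^2 + s - 20 factors as (s + 5)(s - 4), giving poles at s = -5, 4.
Since the pole(s) at s = 4 lie in the right half-plane, the system is unstable.

unstable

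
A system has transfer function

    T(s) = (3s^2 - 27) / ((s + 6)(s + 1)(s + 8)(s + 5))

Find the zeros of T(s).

Set the numerator to zero: 3s^2 - 27 = 0, i.e. 3·(s^2 - 9) = 0.
Factoring: (s - 3)(s + 3) = 0.

s = 3, -3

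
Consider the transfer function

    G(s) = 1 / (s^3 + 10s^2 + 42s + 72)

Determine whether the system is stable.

stable

The denominator s^3 + 10s^2 + 42s + 72 factors as (s^2 + 6s + 18)(s + 4), giving poles at s = -3 + 3j, -3 - 3j, -4.
Since all poles lie strictly in the left half-plane, the system is stable.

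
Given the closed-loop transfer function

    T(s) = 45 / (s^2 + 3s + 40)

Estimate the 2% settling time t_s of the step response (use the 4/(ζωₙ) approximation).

t_s ≈ 2.667 s

Comparing s^2 + 3s + 40 to s^2 + 2ζωₙs + ωₙ²: ωₙ = √40 ≈ 6.325 rad/s and ζ = 3/(2·√40) ≈ 0.2372.
ζωₙ = 3/2 = 1.5, so t_s ≈ 4/(ζωₙ) = 4/1.5 ≈ 2.667 s.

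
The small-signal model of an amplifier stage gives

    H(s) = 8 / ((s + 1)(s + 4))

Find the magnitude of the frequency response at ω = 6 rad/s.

Substitute s = j6: numerator = 8, denominator = -32 + j30.
|H(j6)| = |8| / |-32 + j30| = 8 / 43.863 ≈ 0.1824.

|H(j6)| ≈ 0.1824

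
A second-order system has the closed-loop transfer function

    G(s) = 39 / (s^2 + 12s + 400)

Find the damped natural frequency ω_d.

ω_d ≈ 19.08 rad/s

Comparing s^2 + 12s + 400 to s^2 + 2ζωₙs + ωₙ²: ωₙ = 20 rad/s and ζ = 12/(2·20) = 0.3.
ζωₙ = 12/2 = 6, so ω_d = ωₙ√(1−ζ²) = √(ωₙ² − (ζωₙ)²) = √(400 − 6²) = √364 ≈ 19.08 rad/s.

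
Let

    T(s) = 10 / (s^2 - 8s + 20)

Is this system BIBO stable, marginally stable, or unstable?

unstable

The denominator s^2 - 8s + 20 factors as (s^2 - 8s + 20), giving poles at s = 4 ± 2j.
Since the pole(s) at s = 4 ± 2j lie in the right half-plane, the system is unstable.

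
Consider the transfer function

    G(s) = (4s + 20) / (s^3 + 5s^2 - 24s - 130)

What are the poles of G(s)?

s = 5, -5 + j, -5 - j

The poles are the roots of the denominator s^3 + 5s^2 - 24s - 130 = 0.
Trying s = 5: the polynomial evaluates to 0, so (s - 5) is a factor.
Dividing out leaves s^2 + 10s + 26 = 0.
The quadratic formula then gives s = -5 ± 1j.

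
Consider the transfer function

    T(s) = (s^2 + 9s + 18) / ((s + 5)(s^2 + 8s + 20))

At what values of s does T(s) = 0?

s = -6, -3

Set the numerator to zero: s^2 + 9s + 18 = 0.
Factoring: (s + 6)(s + 3) = 0.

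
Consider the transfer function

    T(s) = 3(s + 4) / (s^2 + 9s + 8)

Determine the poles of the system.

s = -1, -8

The poles are the roots of the denominator s^2 + 9s + 8 = 0.
Factoring: (s + 1)(s + 8) = 0, so s = -1 and s = -8.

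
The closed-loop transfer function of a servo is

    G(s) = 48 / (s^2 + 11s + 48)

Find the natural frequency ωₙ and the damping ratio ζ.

ωₙ ≈ 6.928 rad/s, ζ ≈ 0.7939

Compare the denominator to the standard form s^2 + 2ζωₙs + ωₙ².
ωₙ² = 48, so ωₙ = √48 ≈ 6.928 rad/s.
2ζωₙ = 11, so ζ = 11/(2·√48) ≈ 0.7939.
With ζ = 0.7939 the response is underdamped.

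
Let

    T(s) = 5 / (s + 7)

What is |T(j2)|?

|T(j2)| ≈ 0.6868

Substitute s = j2: numerator = 5, denominator = 7 + j2.
|T(j2)| = |5| / |7 + j2| = 5 / 7.2801 ≈ 0.6868.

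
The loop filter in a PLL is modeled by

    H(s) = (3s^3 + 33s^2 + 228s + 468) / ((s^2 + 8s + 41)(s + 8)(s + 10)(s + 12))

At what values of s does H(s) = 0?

Set the numerator to zero: 3s^3 + 33s^2 + 228s + 468 = 0, i.e. 3·(s^3 + 11s^2 + 76s + 156) = 0.
Factoring: (s^2 + 8s + 52)(s + 3) = 0.

s = -4 + 6j, -4 - 6j, -3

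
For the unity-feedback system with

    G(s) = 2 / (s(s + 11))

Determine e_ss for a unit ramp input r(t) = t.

e_ss = 5.500

G(s) has one pole at the origin.
This is a Type 1 system. Kv = lim_{s→0} s·G(s) = 2/11.
e_ss = 1/Kv = 1/(2/11) = 11/2 ≈ 5.500.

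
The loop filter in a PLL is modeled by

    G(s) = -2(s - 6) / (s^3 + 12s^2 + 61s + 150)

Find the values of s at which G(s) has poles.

s = -3 + 4j, -3 - 4j, -6

The poles are the roots of the denominator s^3 + 12s^2 + 61s + 150 = 0.
Trying s = -6: the polynomial evaluates to 0, so (s + 6) is a factor.
Dividing out leaves s^2 + 6s + 25 = 0.
The quadratic formula then gives s = -3 ± 4j.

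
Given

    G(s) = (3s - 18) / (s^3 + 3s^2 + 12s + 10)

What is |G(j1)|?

Substitute s = j1: numerator = -18 + j3, denominator = 7 + j11.
|G(j1)| = |-18 + j3| / |7 + j11| = 18.248 / 13.038 ≈ 1.400.

|G(j1)| ≈ 1.400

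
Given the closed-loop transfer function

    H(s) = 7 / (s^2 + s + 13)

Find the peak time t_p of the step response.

t_p ≈ 0.8798 s

Comparing s^2 + s + 13 to s^2 + 2ζωₙs + ωₙ²: ωₙ = √13 ≈ 3.606 rad/s and ζ = 1/(2·√13) ≈ 0.1387.
ζωₙ = 1/2 = 0.5, so ω_d = ωₙ√(1−ζ²) = √(ωₙ² − (ζωₙ)²) = √(13 − 0.5²) = √12.75 ≈ 3.571 rad/s.
t_p = π/ω_d = π/3.571 ≈ 0.8798 s.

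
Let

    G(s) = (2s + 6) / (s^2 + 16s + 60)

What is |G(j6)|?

Substitute s = j6: numerator = 6 + j12, denominator = 24 + j96.
|G(j6)| = |6 + j12| / |24 + j96| = 13.416 / 98.955 ≈ 0.1356.

|G(j6)| ≈ 0.1356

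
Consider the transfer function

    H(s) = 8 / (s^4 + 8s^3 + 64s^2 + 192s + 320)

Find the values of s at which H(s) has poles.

s = -2 + 2j, -2 - 2j, -2 + 6j, -2 - 6j

The poles are the roots of the denominator s^4 + 8s^3 + 64s^2 + 192s + 320 = 0.
No real roots exist; factor into two real quadratics: (s^2 + 4s + 8)(s^2 + 4s + 40) = 0.
Each quadratic gives a conjugate pair via the quadratic formula.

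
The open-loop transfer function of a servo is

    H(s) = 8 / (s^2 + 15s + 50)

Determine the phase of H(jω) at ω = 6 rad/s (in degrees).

At s = j6: numerator = 8, denominator = 14 + j90.
∠H = ∠num − ∠den = 0° − (81.158°) = -81.16°.

∠H(j6) ≈ -81.16°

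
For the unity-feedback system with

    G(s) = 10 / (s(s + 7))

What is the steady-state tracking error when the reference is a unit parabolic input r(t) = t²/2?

e_ss = ∞

G(s) has one pole at the origin.
This is a Type 1 system; Ka = lim_{s→0} s^2·G(s) = 0, so the steady-state error for a parabola input is infinite.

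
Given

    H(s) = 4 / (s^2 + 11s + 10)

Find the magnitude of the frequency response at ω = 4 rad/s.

|H(j4)| ≈ 0.09008

Substitute s = j4: numerator = 4, denominator = -6 + j44.
|H(j4)| = |4| / |-6 + j44| = 4 / 44.407 ≈ 0.09008.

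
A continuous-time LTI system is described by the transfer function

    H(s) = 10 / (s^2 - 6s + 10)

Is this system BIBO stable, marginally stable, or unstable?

The denominator s^2 - 6s + 10 factors as (s^2 - 6s + 10), giving poles at s = 3 + j, 3 - j.
Since the pole(s) at s = 3 ± j lie in the right half-plane, the system is unstable.

unstable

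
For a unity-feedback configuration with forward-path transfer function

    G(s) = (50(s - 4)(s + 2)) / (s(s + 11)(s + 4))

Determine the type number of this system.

Type 1

The denominator has 1 factor of s at the origin (free integrator), so this is a Type 1 system.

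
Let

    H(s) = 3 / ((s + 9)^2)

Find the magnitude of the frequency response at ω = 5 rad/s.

|H(j5)| ≈ 0.02830

Substitute s = j5: numerator = 3, denominator = 56 + j90.
|H(j5)| = |3| / |56 + j90| = 3 / 106 ≈ 0.02830.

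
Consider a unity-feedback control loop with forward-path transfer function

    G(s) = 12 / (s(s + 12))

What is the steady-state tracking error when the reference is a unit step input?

G(s) has one pole at the origin.
This is a Type 1 system; for a step input the steady-state error is zero.

e_ss = 0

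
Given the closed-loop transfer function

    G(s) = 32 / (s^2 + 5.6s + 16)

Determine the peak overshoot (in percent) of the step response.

%OS ≈ 4.60%

Comparing s^2 + 5.6s + 16 to s^2 + 2ζωₙs + ωₙ²: ωₙ = 4 rad/s and ζ = 5.6/(2·4) = 0.7.
%OS = 100·exp(−πζ/√(1−ζ²)) = 100·exp(−π·0.7/√(1−0.7²)) ≈ 4.60%.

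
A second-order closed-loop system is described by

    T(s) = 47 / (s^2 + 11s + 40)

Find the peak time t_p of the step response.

Comparing s^2 + 11s + 40 to s^2 + 2ζωₙs + ωₙ²: ωₙ = √40 ≈ 6.325 rad/s and ζ = 11/(2·√40) ≈ 0.8696.
ζωₙ = 11/2 = 5.5, so ω_d = ωₙ√(1−ζ²) = √(ωₙ² − (ζωₙ)²) = √(40 − 5.5²) = √9.75 ≈ 3.122 rad/s.
t_p = π/ω_d = π/3.122 ≈ 1.006 s.

t_p ≈ 1.006 s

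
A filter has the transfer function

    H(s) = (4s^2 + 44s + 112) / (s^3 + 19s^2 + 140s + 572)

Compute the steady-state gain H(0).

Set s = 0: H(0) = (112) / (572) = 28/143.

H(0) = 28/143 ≈ 0.1958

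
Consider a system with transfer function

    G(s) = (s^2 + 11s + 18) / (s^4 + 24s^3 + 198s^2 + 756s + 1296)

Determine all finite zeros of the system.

Set the numerator to zero: s^2 + 11s + 18 = 0.
Factoring: (s + 2)(s + 9) = 0.

s = -2, -9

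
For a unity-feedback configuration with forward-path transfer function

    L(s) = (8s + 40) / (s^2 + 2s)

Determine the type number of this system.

Factor s from the denominator: s^2 + 2s = s·(s + 2).
There is 1 pole at the origin, so the system is Type 1.

Type 1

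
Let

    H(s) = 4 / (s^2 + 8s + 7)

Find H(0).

H(0) = 4/7 ≈ 0.5714

Set s = 0: H(0) = (4) / (7) = 4/7.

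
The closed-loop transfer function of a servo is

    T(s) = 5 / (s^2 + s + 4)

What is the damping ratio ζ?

ζ = 0.25

Compare the denominator to the standard form s^2 + 2ζωₙs + ωₙ².
ωₙ² = 4, so ωₙ = 2 rad/s.
2ζωₙ = 1, so ζ = 1/(2·2) = 0.25.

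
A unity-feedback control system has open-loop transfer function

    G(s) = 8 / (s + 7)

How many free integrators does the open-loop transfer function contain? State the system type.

The denominator has no factor of s at the origin — no free integrator — so this is a Type 0 system.

Type 0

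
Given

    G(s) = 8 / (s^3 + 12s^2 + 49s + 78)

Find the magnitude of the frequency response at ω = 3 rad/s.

Substitute s = j3: numerator = 8, denominator = -30 + j120.
|G(j3)| = |8| / |-30 + j120| = 8 / 123.69 ≈ 0.06468.

|G(j3)| ≈ 0.06468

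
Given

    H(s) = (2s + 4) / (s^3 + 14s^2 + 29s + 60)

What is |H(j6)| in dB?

|H(j6)|_dB ≈ -30.9 dB

Substitute s = j6: numerator = 4 + j12, denominator = -444 - j42.
|H(j6)| = |4 + j12| / |-444 - j42| = 12.649 / 445.98 ≈ 0.02836.
In decibels: 20·log₁₀(0.02836) ≈ -30.9 dB.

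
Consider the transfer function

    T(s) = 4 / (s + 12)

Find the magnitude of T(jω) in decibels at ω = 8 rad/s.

Substitute s = j8: numerator = 4, denominator = 12 + j8.
|T(j8)| = |4| / |12 + j8| = 4 / 14.422 ≈ 0.2774.
In decibels: 20·log₁₀(0.2774) ≈ -11.1 dB.

|T(j8)|_dB ≈ -11.1 dB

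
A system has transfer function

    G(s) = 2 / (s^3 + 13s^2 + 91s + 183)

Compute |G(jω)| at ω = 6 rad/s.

Substitute s = j6: numerator = 2, denominator = -285 + j330.
|G(j6)| = |2| / |-285 + j330| = 2 / 436.03 ≈ 0.004587.

|G(j6)| ≈ 0.004587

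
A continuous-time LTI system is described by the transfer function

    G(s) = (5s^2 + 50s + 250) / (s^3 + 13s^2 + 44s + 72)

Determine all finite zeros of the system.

Set the numerator to zero: 5s^2 + 50s + 250 = 0, i.e. 5·(s^2 + 10s + 50) = 0.
Factoring: (s^2 + 10s + 50) = 0.

s = -5 ± 5j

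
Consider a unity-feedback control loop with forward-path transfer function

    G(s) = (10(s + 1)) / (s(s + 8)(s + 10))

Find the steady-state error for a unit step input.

e_ss = 0

G(s) has one pole at the origin.
This is a Type 1 system; for a step input the steady-state error is zero.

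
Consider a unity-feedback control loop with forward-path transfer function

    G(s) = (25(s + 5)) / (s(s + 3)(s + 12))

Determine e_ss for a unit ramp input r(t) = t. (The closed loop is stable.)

e_ss = 0.2880

G(s) has one pole at the origin.
This is a Type 1 system. Kv = lim_{s→0} s·G(s) = 125/36.
e_ss = 1/Kv = 1/(125/36) = 36/125 ≈ 0.2880.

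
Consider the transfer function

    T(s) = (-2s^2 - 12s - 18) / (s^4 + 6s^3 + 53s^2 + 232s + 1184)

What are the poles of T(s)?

s = -4 + 4j, -4 - 4j, 1 + 6j, 1 - 6j

The poles are the roots of the denominator s^4 + 6s^3 + 53s^2 + 232s + 1184 = 0.
No real roots exist; factor into two real quadratics: (s^2 + 8s + 32)(s^2 - 2s + 37) = 0.
Each quadratic gives a conjugate pair via the quadratic formula.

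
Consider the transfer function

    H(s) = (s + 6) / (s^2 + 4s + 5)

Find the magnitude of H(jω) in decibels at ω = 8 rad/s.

Substitute s = j8: numerator = 6 + j8, denominator = -59 + j32.
|H(j8)| = |6 + j8| / |-59 + j32| = 10 / 67.119 ≈ 0.1490.
In decibels: 20·log₁₀(0.1490) ≈ -16.5 dB.

|H(j8)|_dB ≈ -16.5 dB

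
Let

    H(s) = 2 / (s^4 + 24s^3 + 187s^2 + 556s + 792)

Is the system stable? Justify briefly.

stable

The denominator s^4 + 24s^3 + 187s^2 + 556s + 792 factors as (s + 9)(s^2 + 4s + 8)(s + 11), giving poles at s = -9, -2 + 2j, -2 - 2j, -11.
Since all poles lie strictly in the left half-plane, the system is stable.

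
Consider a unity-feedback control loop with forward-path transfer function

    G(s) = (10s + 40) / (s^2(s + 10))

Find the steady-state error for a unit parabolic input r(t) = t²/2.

e_ss = 0.2500

G(s) has 2 poles at the origin.
This is a Type 2 system. Ka = lim_{s→0} s^2·G(s) = 40/10 = 4.
e_ss = 1/Ka = 1/(4) = 1/4 ≈ 0.2500.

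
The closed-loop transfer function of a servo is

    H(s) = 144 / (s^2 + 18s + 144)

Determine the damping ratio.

ζ = 0.75

Compare the denominator to the standard form s^2 + 2ζωₙs + ωₙ².
ωₙ² = 144, so ωₙ = 12 rad/s.
2ζωₙ = 18, so ζ = 18/(2·12) = 0.75.
With ζ = 0.75 the response is underdamped.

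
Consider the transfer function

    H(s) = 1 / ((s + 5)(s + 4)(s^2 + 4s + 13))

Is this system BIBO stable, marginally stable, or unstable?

The poles can be read from the denominator factors: s = -5, -4, -2 + 3j, -2 - 3j.
Since all poles lie strictly in the left half-plane, the system is stable.

stable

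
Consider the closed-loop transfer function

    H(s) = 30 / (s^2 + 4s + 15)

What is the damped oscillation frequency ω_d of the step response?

Comparing s^2 + 4s + 15 to s^2 + 2ζωₙs + ωₙ²: ωₙ = √15 ≈ 3.873 rad/s and ζ = 4/(2·√15) ≈ 0.5164.
ζωₙ = 4/2 = 2, so ω_d = ωₙ√(1−ζ²) = √(ωₙ² − (ζωₙ)²) = √(15 − 2²) = √11 ≈ 3.317 rad/s.

ω_d ≈ 3.317 rad/s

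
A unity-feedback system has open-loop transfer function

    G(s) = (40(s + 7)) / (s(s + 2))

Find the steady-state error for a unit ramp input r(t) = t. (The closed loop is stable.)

G(s) has one pole at the origin.
This is a Type 1 system. Kv = lim_{s→0} s·G(s) = 280/2 = 140.
e_ss = 1/Kv = 1/(140) = 1/140 ≈ 0.007143.

e_ss = 0.007143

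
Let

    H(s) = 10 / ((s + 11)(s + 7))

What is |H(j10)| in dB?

Substitute s = j10: numerator = 10, denominator = -23 + j180.
|H(j10)| = |10| / |-23 + j180| = 10 / 181.46 ≈ 0.05511.
In decibels: 20·log₁₀(0.05511) ≈ -25.2 dB.

|H(j10)|_dB ≈ -25.2 dB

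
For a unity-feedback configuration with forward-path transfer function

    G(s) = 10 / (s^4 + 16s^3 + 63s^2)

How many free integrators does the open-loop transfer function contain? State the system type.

Factor s from the denominator: s^4 + 16s^3 + 63s^2 = s^2·(s^2 + 16s + 63).
There are 2 poles at the origin, so the system is Type 2.

Type 2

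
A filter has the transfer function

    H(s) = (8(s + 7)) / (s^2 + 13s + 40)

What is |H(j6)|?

Substitute s = j6: numerator = 56 + j48, denominator = 4 + j78.
|H(j6)| = |56 + j48| / |4 + j78| = 73.756 / 78.102 ≈ 0.9444.

|H(j6)| ≈ 0.9444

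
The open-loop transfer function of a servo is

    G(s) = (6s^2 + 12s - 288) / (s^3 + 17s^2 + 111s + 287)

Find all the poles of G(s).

s = -5 + 4j, -5 - 4j, -7

The poles are the roots of the denominator s^3 + 17s^2 + 111s + 287 = 0.
Trying s = -7: the polynomial evaluates to 0, so (s + 7) is a factor.
Dividing out leaves s^2 + 10s + 41 = 0.
The quadratic formula then gives s = -5 ± 4j.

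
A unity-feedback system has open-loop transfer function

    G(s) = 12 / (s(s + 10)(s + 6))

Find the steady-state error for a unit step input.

G(s) has one pole at the origin.
This is a Type 1 system; for a step input the steady-state error is zero.

e_ss = 0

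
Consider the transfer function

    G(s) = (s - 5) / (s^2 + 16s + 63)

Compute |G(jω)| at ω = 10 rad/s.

|G(j10)| ≈ 0.06808

Substitute s = j10: numerator = -5 + j10, denominator = -37 + j160.
|G(j10)| = |-5 + j10| / |-37 + j160| = 11.180 / 164.22 ≈ 0.06808.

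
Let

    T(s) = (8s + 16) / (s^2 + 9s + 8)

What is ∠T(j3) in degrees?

∠T(j3) ≈ -35.81°

At s = j3: numerator = 16 + j24, denominator = -1 + j27.
∠T = ∠num − ∠den = 56.310° − (92.121°) = -35.81°.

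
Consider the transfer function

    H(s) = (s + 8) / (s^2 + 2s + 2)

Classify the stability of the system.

The poles can be read from the denominator factors: s = -1 ± j.
Since all poles lie strictly in the left half-plane, the system is stable.

stable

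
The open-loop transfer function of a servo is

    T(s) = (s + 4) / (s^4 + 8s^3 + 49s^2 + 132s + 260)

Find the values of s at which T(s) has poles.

The poles are the roots of the denominator s^4 + 8s^3 + 49s^2 + 132s + 260 = 0.
No real roots exist; factor into two real quadratics: (s^2 + 4s + 20)(s^2 + 4s + 13) = 0.
Each quadratic gives a conjugate pair via the quadratic formula.

s = -2 ± 4j, -2 ± 3j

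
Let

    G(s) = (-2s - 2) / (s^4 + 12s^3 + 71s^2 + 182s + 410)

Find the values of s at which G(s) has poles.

s = -5 ± 4j, -1 ± 3j

The poles are the roots of the denominator s^4 + 12s^3 + 71s^2 + 182s + 410 = 0.
No real roots exist; factor into two real quadratics: (s^2 + 10s + 41)(s^2 + 2s + 10) = 0.
Each quadratic gives a conjugate pair via the quadratic formula.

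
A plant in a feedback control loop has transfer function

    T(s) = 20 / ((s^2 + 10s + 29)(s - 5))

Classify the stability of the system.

unstable

The poles can be read from the denominator factors: s = -5 + 2j, -5 - 2j, 5.
Since the pole(s) at s = 5 lie in the right half-plane, the system is unstable.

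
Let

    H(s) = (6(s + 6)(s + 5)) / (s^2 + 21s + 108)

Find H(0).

H(0) = 5/3 ≈ 1.667

Set s = 0: H(0) = (180) / (108) = 5/3.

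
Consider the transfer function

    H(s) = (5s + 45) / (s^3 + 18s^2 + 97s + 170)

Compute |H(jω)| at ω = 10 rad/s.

Substitute s = j10: numerator = 45 + j50, denominator = -1630 - j30.
|H(j10)| = |45 + j50| / |-1630 - j30| = 67.268 / 1630.3 ≈ 0.04126.

|H(j10)| ≈ 0.04126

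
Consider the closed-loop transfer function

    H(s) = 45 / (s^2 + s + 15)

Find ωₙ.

Compare the denominator to the standard form s^2 + 2ζωₙs + ωₙ².
ωₙ² = 15, so ωₙ = √15 ≈ 3.873 rad/s.

ωₙ ≈ 3.873 rad/s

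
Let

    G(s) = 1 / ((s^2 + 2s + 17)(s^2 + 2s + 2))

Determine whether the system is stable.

The poles can be read from the denominator factors: s = -1 ± 4j, -1 ± j.
Since all poles lie strictly in the left half-plane, the system is stable.

stable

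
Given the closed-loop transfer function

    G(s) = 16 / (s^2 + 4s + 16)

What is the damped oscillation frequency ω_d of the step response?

Comparing s^2 + 4s + 16 to s^2 + 2ζωₙs + ωₙ²: ωₙ = 4 rad/s and ζ = 4/(2·4) = 0.5.
ζωₙ = 4/2 = 2, so ω_d = ωₙ√(1−ζ²) = √(ωₙ² − (ζωₙ)²) = √(16 − 2²) = √12 ≈ 3.464 rad/s.

ω_d ≈ 3.464 rad/s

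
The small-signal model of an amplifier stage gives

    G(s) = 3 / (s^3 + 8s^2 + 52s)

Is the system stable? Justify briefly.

marginally stable

The denominator s^3 + 8s^2 + 52s factors as s(s^2 + 8s + 52), giving poles at s = 0, -4 + 6j, -4 - 6j.
Since the simple pole(s) at s = 0 lie on the jω-axis with none in the right half-plane, the system is marginally stable.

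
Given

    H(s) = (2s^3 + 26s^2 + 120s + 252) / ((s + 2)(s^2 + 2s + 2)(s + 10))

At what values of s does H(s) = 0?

s = -7, -3 ± 3j

Set the numerator to zero: 2s^3 + 26s^2 + 120s + 252 = 0, i.e. 2·(s^3 + 13s^2 + 60s + 126) = 0.
Factoring: (s + 7)(s^2 + 6s + 18) = 0.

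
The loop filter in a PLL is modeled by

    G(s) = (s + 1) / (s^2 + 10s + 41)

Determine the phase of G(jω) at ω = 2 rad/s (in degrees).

∠G(j2) ≈ 35.04°

At s = j2: numerator = 1 + j2, denominator = 37 + j20.
∠G = ∠num − ∠den = 63.435° − (28.393°) = 35.04°.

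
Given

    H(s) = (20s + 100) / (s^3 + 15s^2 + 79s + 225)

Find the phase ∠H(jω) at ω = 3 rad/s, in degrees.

At s = j3: numerator = 100 + j60, denominator = 90 + j210.
∠H = ∠num − ∠den = 30.964° − (66.801°) = -35.84°.

∠H(j3) ≈ -35.84°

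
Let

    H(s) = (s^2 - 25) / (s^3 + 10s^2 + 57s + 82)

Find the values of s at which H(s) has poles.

The poles are the roots of the denominator s^3 + 10s^2 + 57s + 82 = 0.
Trying s = -2: the polynomial evaluates to 0, so (s + 2) is a factor.
Dividing out leaves s^2 + 8s + 41 = 0.
The quadratic formula then gives s = -4 ± 5j.

s = -4 + 5j, -4 - 5j, -2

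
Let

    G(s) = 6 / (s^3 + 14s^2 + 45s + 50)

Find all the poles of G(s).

s = -2 ± j, -10

The poles are the roots of the denominator s^3 + 14s^2 + 45s + 50 = 0.
Trying s = -10: the polynomial evaluates to 0, so (s + 10) is a factor.
Dividing out leaves s^2 + 4s + 5 = 0.
The quadratic formula then gives s = -2 ± 1j.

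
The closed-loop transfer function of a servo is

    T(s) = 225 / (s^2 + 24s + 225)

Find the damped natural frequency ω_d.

Comparing s^2 + 24s + 225 to s^2 + 2ζωₙs + ωₙ²: ωₙ = 15 rad/s and ζ = 24/(2·15) = 0.8.
ζωₙ = 24/2 = 12, so ω_d = ωₙ√(1−ζ²) = √(ωₙ² − (ζωₙ)²) = √(225 − 12²) = √81 = 9 rad/s.

ω_d = 9 rad/s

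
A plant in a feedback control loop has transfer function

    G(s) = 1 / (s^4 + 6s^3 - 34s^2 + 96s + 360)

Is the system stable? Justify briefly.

unstable

The denominator s^4 + 6s^3 - 34s^2 + 96s + 360 factors as (s + 10)(s + 2)(s^2 - 6s + 18), giving poles at s = -10, -2, 3 ± 3j.
Since the pole(s) at s = 3 + 3j, 3 - 3j lie in the right half-plane, the system is unstable.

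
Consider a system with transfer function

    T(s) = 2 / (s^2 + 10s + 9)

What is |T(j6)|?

|T(j6)| ≈ 0.03040

Substitute s = j6: numerator = 2, denominator = -27 + j60.
|T(j6)| = |2| / |-27 + j60| = 2 / 65.795 ≈ 0.03040.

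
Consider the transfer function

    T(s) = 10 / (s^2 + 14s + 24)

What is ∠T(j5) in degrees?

∠T(j5) ≈ -90.82°

At s = j5: numerator = 10, denominator = -1 + j70.
∠T = ∠num − ∠den = 0° − (90.818°) = -90.82°.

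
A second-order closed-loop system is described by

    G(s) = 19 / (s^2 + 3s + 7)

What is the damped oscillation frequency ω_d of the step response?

Comparing s^2 + 3s + 7 to s^2 + 2ζωₙs + ωₙ²: ωₙ = √7 ≈ 2.646 rad/s and ζ = 3/(2·√7) ≈ 0.5669.
ζωₙ = 3/2 = 1.5, so ω_d = ωₙ√(1−ζ²) = √(ωₙ² − (ζωₙ)²) = √(7 − 1.5²) = √4.75 ≈ 2.179 rad/s.

ω_d ≈ 2.179 rad/s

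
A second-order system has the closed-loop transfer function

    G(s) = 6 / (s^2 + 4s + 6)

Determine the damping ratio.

Compare the denominator to the standard form s^2 + 2ζωₙs + ωₙ².
ωₙ² = 6, so ωₙ = √6 ≈ 2.449 rad/s.
2ζωₙ = 4, so ζ = 4/(2·√6) ≈ 0.8165.

ζ ≈ 0.8165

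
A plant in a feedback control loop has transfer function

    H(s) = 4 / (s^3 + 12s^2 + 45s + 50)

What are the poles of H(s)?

s = -5, -2, -5

The poles are the roots of the denominator s^3 + 12s^2 + 45s + 50 = 0.
Trying s = -5: the polynomial evaluates to 0, so (s + 5) is a factor.
Dividing out leaves s^2 + 7s + 10 = 0.
Factoring the quadratic: (s + 2)(s + 5) = 0.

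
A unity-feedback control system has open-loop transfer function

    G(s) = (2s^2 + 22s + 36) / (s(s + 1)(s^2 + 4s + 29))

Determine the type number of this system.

Type 1

The denominator has 1 factor of s at the origin (free integrator), so this is a Type 1 system.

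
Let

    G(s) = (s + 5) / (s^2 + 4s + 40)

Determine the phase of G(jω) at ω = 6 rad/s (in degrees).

At s = j6: numerator = 5 + j6, denominator = 4 + j24.
∠G = ∠num − ∠den = 50.194° − (80.538°) = -30.34°.

∠G(j6) ≈ -30.34°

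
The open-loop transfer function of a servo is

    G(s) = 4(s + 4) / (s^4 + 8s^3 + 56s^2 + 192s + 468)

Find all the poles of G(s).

The poles are the roots of the denominator s^4 + 8s^3 + 56s^2 + 192s + 468 = 0.
No real roots exist; factor into two real quadratics: (s^2 + 6s + 18)(s^2 + 2s + 26) = 0.
Each quadratic gives a conjugate pair via the quadratic formula.

s = -3 ± 3j, -1 ± 5j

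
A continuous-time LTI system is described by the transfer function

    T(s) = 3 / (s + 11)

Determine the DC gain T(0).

T(0) = 3/11 ≈ 0.2727

Set s = 0: T(0) = (3) / (11) = 3/11.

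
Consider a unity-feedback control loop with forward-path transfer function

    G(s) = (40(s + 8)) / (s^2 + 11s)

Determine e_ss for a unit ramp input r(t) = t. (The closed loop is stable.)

e_ss = 0.03438

G(s) has one pole at the origin.
This is a Type 1 system. Kv = lim_{s→0} s·G(s) = 320/11.
e_ss = 1/Kv = 1/(320/11) = 11/320 ≈ 0.03438.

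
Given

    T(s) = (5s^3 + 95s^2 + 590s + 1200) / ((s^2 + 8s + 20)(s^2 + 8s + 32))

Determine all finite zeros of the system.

Set the numerator to zero: 5s^3 + 95s^2 + 590s + 1200 = 0, i.e. 5·(s^3 + 19s^2 + 118s + 240) = 0.
Factoring: (s + 6)(s + 8)(s + 5) = 0.

s = -6, -8, -5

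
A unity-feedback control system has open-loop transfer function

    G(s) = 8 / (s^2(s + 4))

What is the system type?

The denominator has 2 factors of s at the origin (free integrators), so this is a Type 2 system.

Type 2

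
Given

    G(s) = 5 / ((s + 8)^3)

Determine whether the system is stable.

stable

The poles can be read from the denominator factors: s = -8, -8, -8.
Since all poles lie strictly in the left half-plane, the system is stable.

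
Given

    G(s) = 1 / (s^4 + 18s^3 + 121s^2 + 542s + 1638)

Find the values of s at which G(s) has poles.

s = -1 + 5j, -1 - 5j, -9, -7

The poles are the roots of the denominator s^4 + 18s^3 + 121s^2 + 542s + 1638 = 0.
Trying s = -9: the polynomial evaluates to 0, so (s + 9) is a factor.
Dividing out leaves s^3 + 9s^2 + 40s + 182 = 0.
This factors further as (s^2 + 2s + 26)(s + 7) = 0.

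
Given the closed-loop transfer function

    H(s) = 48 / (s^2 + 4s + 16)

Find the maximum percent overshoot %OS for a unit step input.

Comparing s^2 + 4s + 16 to s^2 + 2ζωₙs + ωₙ²: ωₙ = 4 rad/s and ζ = 4/(2·4) = 0.5.
%OS = 100·exp(−πζ/√(1−ζ²)) = 100·exp(−π·0.5/√(1−0.5²)) ≈ 16.3%.

%OS ≈ 16.3%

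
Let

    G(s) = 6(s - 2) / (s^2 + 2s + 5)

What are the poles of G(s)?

s = -1 + 2j, -1 - 2j

The poles are the roots of the denominator s^2 + 2s + 5 = 0.
Using the quadratic formula: s = (-2 ± √(-16))/2 = -1 ± 2j.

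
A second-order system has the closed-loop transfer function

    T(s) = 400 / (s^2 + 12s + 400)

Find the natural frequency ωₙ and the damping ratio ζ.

ωₙ = 20 rad/s, ζ = 0.3

Compare the denominator to the standard form s^2 + 2ζωₙs + ωₙ².
ωₙ² = 400, so ωₙ = 20 rad/s.
2ζωₙ = 12, so ζ = 12/(2·20) = 0.3.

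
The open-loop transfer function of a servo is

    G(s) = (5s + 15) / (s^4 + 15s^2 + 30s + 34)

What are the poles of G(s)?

The poles are the roots of the denominator s^4 + 15s^2 + 30s + 34 = 0.
No real roots exist; factor into two real quadratics: (s^2 - 2s + 17)(s^2 + 2s + 2) = 0.
Each quadratic gives a conjugate pair via the quadratic formula.

s = 1 + 4j, 1 - 4j, -1 + j, -1 - j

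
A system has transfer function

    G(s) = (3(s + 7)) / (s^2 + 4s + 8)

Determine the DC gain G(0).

At s = 0 each factor (s + a) contributes a and each (s^2 + bs + c) contributes c.
G(0) = 3·(7) / ((8)) = 21/8 = 21/8.

G(0) = 21/8 ≈ 2.625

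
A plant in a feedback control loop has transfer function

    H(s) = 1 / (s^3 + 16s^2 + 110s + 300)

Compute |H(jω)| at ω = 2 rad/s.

|H(j2)| ≈ 0.003152

Substitute s = j2: numerator = 1, denominator = 236 + j212.
|H(j2)| = |1| / |236 + j212| = 1 / 317.24 ≈ 0.003152.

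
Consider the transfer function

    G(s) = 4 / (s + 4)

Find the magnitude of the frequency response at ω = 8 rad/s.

Substitute s = j8: numerator = 4, denominator = 4 + j8.
|G(j8)| = |4| / |4 + j8| = 4 / 8.9443 ≈ 0.4472.

|G(j8)| ≈ 0.4472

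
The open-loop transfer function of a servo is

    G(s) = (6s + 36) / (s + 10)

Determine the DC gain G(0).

Set s = 0: G(0) = (36) / (10) = 18/5.

G(0) = 18/5 ≈ 3.600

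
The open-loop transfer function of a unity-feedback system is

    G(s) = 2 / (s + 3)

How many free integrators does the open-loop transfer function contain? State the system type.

The denominator has no factor of s at the origin — no free integrator — so this is a Type 0 system.

Type 0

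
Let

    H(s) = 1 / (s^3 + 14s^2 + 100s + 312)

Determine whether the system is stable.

The denominator s^3 + 14s^2 + 100s + 312 factors as (s^2 + 8s + 52)(s + 6), giving poles at s = -4 ± 6j, -6.
Since all poles lie strictly in the left half-plane, the system is stable.

stable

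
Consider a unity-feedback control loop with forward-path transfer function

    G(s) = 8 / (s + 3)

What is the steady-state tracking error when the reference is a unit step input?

e_ss = 0.2727

G(s) has no poles at the origin.
This is a Type 0 system. Kp = lim_{s→0} G(s) = 8/3.
e_ss = 1/(1 + Kp) = 1/(1 + 8/3) = 3/11 ≈ 0.2727.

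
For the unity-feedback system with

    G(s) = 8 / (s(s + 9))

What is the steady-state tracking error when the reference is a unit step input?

e_ss = 0

G(s) has one pole at the origin.
This is a Type 1 system; for a step input the steady-state error is zero.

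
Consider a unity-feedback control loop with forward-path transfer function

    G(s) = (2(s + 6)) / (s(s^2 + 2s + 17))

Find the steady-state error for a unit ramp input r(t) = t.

e_ss = 1.417

G(s) has one pole at the origin.
This is a Type 1 system. Kv = lim_{s→0} s·G(s) = 12/17.
e_ss = 1/Kv = 1/(12/17) = 17/12 ≈ 1.417.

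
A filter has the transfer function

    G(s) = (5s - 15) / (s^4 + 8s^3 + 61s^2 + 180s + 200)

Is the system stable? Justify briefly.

The denominator s^4 + 8s^3 + 61s^2 + 180s + 200 factors as (s^2 + 4s + 5)(s^2 + 4s + 40), giving poles at s = -2 ± j, -2 ± 6j.
Since all poles lie strictly in the left half-plane, the system is stable.

stable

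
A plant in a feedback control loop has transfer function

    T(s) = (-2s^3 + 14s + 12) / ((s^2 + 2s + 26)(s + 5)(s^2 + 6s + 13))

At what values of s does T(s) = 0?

Set the numerator to zero: -2s^3 + 14s + 12 = 0, i.e. -2·(s^3 - 7s - 6) = 0.
Factoring: (s - 3)(s + 2)(s + 1) = 0.

s = 3, -2, -1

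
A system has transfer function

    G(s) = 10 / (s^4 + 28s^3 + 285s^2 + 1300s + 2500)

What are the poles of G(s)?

The poles are the roots of the denominator s^4 + 28s^3 + 285s^2 + 1300s + 2500 = 0.
Trying s = -10: the polynomial evaluates to 0, so (s + 10) is a factor.
Dividing out leaves s^3 + 18s^2 + 105s + 250 = 0.
This factors further as (s + 10)(s^2 + 8s + 25) = 0.

s = -10, -10, -4 ± 3j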